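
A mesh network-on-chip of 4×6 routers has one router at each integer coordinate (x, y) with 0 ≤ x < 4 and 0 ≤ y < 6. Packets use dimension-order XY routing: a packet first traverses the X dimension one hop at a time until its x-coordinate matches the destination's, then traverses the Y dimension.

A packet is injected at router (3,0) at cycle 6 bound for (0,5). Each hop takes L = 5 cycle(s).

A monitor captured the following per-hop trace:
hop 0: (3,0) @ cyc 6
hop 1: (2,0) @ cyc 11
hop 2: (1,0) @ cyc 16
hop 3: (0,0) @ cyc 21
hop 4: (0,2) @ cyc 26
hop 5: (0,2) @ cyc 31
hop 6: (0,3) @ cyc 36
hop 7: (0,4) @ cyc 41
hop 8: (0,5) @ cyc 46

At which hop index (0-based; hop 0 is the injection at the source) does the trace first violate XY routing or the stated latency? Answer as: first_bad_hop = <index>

[1] (-1,+0) / 5c ⇒ ok
[2] (-1,+0) / 5c ⇒ ok
[3] (-1,+0) / 5c ⇒ ok
[4] (+0,+2) / 5c ⇒ BAD: non-unit step

first_bad_hop = 4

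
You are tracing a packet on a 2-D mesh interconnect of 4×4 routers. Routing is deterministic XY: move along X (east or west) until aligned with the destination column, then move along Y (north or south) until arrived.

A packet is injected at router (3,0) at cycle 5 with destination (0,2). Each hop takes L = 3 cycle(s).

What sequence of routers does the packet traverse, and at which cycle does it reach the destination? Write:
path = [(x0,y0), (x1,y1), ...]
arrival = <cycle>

path = [(3,0), (2,0), (1,0), (0,0), (0,1), (0,2)]
arrival = 20

src (3,0)  cyc=5
W→(2,0)  cyc=8
W→(1,0)  cyc=11
W→(0,0)  cyc=14
N→(0,1)  cyc=17
N→(0,2)  cyc=20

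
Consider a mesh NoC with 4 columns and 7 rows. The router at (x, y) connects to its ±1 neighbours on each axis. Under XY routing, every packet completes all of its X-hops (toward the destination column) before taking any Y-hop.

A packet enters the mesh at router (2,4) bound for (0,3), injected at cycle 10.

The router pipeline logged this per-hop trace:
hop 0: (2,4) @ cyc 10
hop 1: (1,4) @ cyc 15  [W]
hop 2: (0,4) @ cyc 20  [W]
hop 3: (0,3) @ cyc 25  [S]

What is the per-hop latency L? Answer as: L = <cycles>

Δcyc across hop 0→1: 15 − 10 = 5.
Each hop adds L, hence L = 5.

L = 5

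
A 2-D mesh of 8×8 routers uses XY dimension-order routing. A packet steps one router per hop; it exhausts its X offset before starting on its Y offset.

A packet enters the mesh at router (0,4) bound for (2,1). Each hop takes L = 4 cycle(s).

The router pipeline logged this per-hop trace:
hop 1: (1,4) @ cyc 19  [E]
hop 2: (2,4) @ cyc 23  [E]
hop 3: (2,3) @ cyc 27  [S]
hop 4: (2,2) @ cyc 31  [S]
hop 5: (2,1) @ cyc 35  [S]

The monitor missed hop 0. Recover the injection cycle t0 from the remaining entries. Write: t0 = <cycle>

At hop 1 the cycle is 19; in general cyc_k = t0 + kL.
Subtract one hop: t0 = 19 − 4 = 15.

t0 = 15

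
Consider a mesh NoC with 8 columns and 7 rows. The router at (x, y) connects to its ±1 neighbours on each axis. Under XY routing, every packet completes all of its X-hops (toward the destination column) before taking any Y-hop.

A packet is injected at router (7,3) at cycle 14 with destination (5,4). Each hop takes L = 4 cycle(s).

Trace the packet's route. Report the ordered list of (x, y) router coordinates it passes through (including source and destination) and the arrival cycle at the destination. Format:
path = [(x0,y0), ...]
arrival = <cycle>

path = [(7,3), (6,3), (5,3), (5,4)]
arrival = 26

t=14: at (7,3)
t=18: at (6,3) after W
t=22: at (5,3) after W
t=26: at (5,4) after N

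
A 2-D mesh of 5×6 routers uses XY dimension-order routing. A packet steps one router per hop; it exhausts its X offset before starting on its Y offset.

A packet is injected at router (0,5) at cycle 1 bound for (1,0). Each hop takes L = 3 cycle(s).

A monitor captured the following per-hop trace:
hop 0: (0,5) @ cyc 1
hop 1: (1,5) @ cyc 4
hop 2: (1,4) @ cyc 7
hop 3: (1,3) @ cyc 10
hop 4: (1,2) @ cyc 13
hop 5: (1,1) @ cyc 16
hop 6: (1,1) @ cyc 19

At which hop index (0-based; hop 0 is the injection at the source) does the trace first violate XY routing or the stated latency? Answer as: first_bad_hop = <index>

first_bad_hop = 6

hop 1: step (+1,+0), +3 cyc — ok
hop 2: step (+0,-1), +3 cyc — ok
hop 3: step (+0,-1), +3 cyc — ok
hop 4: step (+0,-1), +3 cyc — ok
hop 5: step (+0,-1), +3 cyc — ok
hop 6: step (+0,+0), +3 cyc — BAD: non-unit step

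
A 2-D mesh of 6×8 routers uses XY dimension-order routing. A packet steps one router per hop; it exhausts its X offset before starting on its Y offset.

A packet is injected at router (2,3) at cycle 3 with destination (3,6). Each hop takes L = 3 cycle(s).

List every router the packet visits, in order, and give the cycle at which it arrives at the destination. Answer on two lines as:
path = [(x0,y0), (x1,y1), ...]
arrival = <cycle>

path = [(2,3), (3,3), (3,4), (3,5), (3,6)]
arrival = 15

  0. router=(2,3) cycle=3 (inject)
  1. router=(3,3) cycle=6 dir=E
  2. router=(3,4) cycle=9 dir=N
  3. router=(3,5) cycle=12 dir=N
  4. router=(3,6) cycle=15 dir=N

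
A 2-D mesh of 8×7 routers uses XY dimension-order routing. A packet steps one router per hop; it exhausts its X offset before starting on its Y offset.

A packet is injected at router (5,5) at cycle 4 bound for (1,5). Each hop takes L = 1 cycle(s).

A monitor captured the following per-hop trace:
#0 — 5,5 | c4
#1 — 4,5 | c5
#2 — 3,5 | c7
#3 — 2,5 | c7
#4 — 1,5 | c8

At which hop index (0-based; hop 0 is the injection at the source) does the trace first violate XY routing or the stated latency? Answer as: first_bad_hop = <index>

[1] (-1,+0) / 1c ⇒ ok
[2] (-1,+0) / 2c ⇒ BAD: Δcyc=2≠L

first_bad_hop = 2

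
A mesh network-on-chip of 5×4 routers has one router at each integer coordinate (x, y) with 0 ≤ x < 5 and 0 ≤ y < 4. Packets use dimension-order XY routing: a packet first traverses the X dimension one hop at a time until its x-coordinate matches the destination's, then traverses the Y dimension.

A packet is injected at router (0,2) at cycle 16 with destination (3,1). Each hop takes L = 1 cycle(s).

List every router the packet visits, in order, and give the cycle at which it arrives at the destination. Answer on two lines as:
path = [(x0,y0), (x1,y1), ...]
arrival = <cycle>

t=16: at (0,2)
t=17: at (1,2) after E
t=18: at (2,2) after E
t=19: at (3,2) after E
t=20: at (3,1) after S

path = [(0,2), (1,2), (2,2), (3,2), (3,1)]
arrival = 20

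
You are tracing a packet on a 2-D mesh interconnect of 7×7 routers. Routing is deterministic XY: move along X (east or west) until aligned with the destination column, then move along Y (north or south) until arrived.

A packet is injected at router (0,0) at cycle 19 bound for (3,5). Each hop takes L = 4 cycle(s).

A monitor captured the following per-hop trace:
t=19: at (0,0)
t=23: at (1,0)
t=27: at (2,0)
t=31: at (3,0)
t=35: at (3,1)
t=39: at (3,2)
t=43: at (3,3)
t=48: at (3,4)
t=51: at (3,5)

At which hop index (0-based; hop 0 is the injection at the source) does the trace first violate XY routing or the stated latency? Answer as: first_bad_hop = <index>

hop 1: step (+1,+0), +4 cyc — ok
hop 2: step (+1,+0), +4 cyc — ok
hop 3: step (+1,+0), +4 cyc — ok
hop 4: step (+0,+1), +4 cyc — ok
hop 5: step (+0,+1), +4 cyc — ok
hop 6: step (+0,+1), +4 cyc — ok
hop 7: step (+0,+1), +5 cyc — BAD: Δcyc=5≠L

first_bad_hop = 7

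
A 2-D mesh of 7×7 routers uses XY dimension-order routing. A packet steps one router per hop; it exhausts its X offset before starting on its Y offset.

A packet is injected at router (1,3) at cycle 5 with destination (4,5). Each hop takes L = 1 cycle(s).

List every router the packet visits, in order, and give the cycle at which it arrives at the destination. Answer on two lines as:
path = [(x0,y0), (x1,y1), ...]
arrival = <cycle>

  0. router=(1,3) cycle=5 (inject)
  1. router=(2,3) cycle=6 dir=E
  2. router=(3,3) cycle=7 dir=E
  3. router=(4,3) cycle=8 dir=E
  4. router=(4,4) cycle=9 dir=N
  5. router=(4,5) cycle=10 dir=N

path = [(1,3), (2,3), (3,3), (4,3), (4,4), (4,5)]
arrival = 10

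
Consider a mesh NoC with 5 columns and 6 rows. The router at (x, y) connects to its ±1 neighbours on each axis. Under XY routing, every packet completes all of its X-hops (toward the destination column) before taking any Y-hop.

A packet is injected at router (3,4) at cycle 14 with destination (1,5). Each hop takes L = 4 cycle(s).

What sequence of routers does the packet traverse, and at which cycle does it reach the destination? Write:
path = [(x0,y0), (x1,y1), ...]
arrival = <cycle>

path = [(3,4), (2,4), (1,4), (1,5)]
arrival = 26

#0 — 3,4 | c14
#1 — 2,4 | c18 | W
#2 — 1,4 | c22 | W
#3 — 1,5 | c26 | N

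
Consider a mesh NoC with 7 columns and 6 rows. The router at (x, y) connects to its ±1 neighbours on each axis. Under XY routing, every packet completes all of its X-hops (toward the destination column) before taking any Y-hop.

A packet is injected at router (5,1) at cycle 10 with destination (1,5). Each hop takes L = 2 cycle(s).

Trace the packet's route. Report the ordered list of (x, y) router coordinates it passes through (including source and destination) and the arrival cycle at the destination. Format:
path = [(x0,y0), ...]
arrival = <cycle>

src (5,1)  cyc=10
W→(4,1)  cyc=12
W→(3,1)  cyc=14
W→(2,1)  cyc=16
W→(1,1)  cyc=18
N→(1,2)  cyc=20
N→(1,3)  cyc=22
N→(1,4)  cyc=24
N→(1,5)  cyc=26

path = [(5,1), (4,1), (3,1), (2,1), (1,1), (1,2), (1,3), (1,4), (1,5)]
arrival = 26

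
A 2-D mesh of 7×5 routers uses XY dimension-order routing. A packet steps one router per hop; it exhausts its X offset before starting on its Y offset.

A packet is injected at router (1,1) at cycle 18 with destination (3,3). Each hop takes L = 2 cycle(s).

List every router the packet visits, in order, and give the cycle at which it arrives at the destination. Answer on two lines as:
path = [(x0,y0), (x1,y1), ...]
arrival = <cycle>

src (1,1)  cyc=18
E→(2,1)  cyc=20
E→(3,1)  cyc=22
N→(3,2)  cyc=24
N→(3,3)  cyc=26

path = [(1,1), (2,1), (3,1), (3,2), (3,3)]
arrival = 26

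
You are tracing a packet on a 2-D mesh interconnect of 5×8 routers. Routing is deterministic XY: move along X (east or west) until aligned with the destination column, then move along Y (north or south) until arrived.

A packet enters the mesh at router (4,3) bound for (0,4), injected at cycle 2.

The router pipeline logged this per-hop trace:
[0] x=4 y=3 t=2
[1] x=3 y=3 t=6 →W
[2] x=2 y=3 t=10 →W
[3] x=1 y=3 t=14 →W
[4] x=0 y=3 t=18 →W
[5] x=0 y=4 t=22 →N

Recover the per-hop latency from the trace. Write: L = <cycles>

Δcyc across hop 0→1: 6 − 2 = 4.
Per-hop latency L = Δcyc = 4.

L = 4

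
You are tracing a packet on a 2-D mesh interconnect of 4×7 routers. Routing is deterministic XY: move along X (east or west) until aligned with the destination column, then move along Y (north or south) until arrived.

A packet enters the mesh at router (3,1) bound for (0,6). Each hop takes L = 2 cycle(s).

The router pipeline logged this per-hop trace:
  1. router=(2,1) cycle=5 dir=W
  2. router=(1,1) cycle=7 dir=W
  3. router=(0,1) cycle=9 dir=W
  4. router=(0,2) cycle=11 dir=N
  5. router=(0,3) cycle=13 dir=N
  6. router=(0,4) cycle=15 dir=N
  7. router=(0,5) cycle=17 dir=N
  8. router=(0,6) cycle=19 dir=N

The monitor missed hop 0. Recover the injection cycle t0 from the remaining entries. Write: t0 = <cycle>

At hop 1 the cycle is 5; in general cyc_k = t0 + kL.
t0 = cyc[1] − L = 5 − 2 = 3.

t0 = 3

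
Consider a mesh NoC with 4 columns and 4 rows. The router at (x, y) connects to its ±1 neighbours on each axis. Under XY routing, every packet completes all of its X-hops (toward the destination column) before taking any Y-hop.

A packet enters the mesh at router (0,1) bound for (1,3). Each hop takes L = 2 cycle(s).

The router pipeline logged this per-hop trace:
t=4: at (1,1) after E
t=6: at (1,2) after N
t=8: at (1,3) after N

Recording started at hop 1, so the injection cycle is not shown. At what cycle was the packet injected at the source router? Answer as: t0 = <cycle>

At hop 1 the cycle is 4; in general cyc_k = t0 + kL.
Therefore t0 = 4 − L = 2.

t0 = 2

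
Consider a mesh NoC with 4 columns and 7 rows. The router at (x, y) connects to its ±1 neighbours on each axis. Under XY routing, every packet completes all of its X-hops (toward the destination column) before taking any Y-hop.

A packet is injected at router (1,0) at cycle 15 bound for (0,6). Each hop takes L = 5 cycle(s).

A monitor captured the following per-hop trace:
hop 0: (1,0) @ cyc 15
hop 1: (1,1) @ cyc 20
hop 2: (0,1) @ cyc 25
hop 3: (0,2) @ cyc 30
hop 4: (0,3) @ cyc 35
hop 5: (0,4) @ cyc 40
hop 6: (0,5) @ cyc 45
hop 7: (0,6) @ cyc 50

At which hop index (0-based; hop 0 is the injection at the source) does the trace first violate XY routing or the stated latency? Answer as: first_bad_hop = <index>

[1] (+0,+1) / 5c ⇒ BAD: Y-move but x=1≠0

first_bad_hop = 1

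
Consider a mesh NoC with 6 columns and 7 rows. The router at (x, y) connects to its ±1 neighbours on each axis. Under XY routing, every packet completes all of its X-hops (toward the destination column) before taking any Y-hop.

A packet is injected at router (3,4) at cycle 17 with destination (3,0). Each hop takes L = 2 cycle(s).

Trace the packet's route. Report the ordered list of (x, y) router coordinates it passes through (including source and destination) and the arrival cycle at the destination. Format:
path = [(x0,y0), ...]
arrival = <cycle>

path = [(3,4), (3,3), (3,2), (3,1), (3,0)]
arrival = 25

[0] x=3 y=4 t=17
[1] x=3 y=3 t=19 →S
[2] x=3 y=2 t=21 →S
[3] x=3 y=1 t=23 →S
[4] x=3 y=0 t=25 →S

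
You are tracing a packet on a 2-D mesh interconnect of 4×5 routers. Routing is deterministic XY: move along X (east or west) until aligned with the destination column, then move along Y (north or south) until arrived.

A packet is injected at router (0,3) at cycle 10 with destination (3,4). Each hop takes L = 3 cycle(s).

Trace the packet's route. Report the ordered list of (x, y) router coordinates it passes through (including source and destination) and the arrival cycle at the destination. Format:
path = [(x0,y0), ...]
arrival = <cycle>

path = [(0,3), (1,3), (2,3), (3,3), (3,4)]
arrival = 22

[0] x=0 y=3 t=10
[1] x=1 y=3 t=13 →E
[2] x=2 y=3 t=16 →E
[3] x=3 y=3 t=19 →E
[4] x=3 y=4 t=22 →N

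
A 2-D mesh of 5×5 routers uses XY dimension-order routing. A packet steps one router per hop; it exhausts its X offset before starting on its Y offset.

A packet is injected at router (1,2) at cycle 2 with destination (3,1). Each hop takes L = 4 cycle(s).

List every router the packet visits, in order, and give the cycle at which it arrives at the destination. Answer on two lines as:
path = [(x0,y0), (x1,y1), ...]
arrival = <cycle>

path = [(1,2), (2,2), (3,2), (3,1)]
arrival = 14

t=2: at (1,2)
t=6: at (2,2) after E
t=10: at (3,2) after E
t=14: at (3,1) after S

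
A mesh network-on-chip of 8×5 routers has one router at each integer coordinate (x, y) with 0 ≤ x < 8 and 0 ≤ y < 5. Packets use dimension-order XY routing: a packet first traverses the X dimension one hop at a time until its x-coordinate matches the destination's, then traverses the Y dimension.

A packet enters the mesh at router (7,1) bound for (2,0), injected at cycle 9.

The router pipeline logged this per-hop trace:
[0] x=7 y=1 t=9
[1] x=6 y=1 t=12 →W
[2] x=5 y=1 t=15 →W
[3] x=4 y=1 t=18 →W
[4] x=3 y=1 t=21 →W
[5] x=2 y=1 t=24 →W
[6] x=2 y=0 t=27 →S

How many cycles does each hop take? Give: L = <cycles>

Between hops 0 and 1 the cycle counter advances 12 − 9 = 3.
Per-hop latency L = Δcyc = 3.

L = 3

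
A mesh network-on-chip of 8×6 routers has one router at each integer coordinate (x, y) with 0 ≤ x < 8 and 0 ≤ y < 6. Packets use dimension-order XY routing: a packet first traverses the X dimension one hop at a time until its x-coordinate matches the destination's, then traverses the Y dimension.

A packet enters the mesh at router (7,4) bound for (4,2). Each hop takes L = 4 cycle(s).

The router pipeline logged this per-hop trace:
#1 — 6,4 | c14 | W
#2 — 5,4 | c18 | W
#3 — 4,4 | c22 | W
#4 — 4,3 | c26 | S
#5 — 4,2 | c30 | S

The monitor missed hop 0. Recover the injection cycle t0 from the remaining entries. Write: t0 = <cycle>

Hop 1 reached at cycle 14; hop k is at t0 + k·L.
So t0 = 14 − 1·4 = 10.

t0 = 10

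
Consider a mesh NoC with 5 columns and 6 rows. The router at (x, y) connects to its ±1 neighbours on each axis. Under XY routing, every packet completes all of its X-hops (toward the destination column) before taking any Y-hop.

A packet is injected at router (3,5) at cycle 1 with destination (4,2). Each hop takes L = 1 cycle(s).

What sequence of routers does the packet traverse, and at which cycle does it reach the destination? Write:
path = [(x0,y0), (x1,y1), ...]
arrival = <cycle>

src (3,5)  cyc=1
E→(4,5)  cyc=2
S→(4,4)  cyc=3
S→(4,3)  cyc=4
S→(4,2)  cyc=5

path = [(3,5), (4,5), (4,4), (4,3), (4,2)]
arrival = 5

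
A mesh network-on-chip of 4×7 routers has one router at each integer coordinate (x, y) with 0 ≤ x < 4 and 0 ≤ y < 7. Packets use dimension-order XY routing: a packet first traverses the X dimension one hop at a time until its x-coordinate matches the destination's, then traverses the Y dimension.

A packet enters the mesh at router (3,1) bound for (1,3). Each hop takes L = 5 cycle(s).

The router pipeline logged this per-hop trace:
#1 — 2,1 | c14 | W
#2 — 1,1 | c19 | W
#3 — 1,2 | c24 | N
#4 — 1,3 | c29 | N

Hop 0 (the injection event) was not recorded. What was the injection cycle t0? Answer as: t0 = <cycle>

t0 = 9

Hop 1 reached at cycle 14; hop k is at t0 + k·L.
t0 = cyc[1] − L = 14 − 5 = 9.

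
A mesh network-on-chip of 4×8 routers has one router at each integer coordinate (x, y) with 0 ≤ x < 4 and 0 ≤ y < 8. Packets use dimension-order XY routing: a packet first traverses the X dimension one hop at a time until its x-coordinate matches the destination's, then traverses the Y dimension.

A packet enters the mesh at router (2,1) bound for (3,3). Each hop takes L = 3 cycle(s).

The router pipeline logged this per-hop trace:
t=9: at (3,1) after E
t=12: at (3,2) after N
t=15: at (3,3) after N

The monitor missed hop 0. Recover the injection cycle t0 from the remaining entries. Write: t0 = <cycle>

The first recorded entry is hop 1 at cycle 9.
Therefore t0 = 9 − L = 6.

t0 = 6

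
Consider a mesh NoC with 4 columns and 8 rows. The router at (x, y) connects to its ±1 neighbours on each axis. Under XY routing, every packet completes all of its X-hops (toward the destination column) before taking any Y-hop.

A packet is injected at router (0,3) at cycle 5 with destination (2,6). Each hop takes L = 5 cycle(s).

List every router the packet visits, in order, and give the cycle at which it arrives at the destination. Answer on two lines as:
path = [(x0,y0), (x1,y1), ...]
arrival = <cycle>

path = [(0,3), (1,3), (2,3), (2,4), (2,5), (2,6)]
arrival = 30

hop 0: (0,3) @ cyc 5
hop 1: (1,3) @ cyc 10  [E]
hop 2: (2,3) @ cyc 15  [E]
hop 3: (2,4) @ cyc 20  [N]
hop 4: (2,5) @ cyc 25  [N]
hop 5: (2,6) @ cyc 30  [N]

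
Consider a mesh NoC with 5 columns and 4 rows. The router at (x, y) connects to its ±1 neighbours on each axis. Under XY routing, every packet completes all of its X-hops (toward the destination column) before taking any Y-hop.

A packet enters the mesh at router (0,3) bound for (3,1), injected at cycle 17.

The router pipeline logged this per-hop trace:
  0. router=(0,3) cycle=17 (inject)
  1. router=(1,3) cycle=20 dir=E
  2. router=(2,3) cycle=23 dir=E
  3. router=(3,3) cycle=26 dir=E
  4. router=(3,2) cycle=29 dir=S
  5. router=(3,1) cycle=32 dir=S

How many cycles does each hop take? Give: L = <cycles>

L = 3

From hop 0 (17) to hop 1 (20): +3 cycles.
One hop costs L cycles, so L = 3.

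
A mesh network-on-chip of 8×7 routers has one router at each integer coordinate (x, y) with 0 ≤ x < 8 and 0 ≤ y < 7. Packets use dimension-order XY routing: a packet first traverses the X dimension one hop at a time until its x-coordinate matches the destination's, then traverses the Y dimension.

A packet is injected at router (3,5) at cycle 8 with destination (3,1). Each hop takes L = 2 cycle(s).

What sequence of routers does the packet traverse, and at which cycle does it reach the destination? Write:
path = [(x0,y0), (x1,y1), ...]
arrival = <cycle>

hop 0: (3,5) @ cyc 8
hop 1: (3,4) @ cyc 10  [S]
hop 2: (3,3) @ cyc 12  [S]
hop 3: (3,2) @ cyc 14  [S]
hop 4: (3,1) @ cyc 16  [S]

path = [(3,5), (3,4), (3,3), (3,2), (3,1)]
arrival = 16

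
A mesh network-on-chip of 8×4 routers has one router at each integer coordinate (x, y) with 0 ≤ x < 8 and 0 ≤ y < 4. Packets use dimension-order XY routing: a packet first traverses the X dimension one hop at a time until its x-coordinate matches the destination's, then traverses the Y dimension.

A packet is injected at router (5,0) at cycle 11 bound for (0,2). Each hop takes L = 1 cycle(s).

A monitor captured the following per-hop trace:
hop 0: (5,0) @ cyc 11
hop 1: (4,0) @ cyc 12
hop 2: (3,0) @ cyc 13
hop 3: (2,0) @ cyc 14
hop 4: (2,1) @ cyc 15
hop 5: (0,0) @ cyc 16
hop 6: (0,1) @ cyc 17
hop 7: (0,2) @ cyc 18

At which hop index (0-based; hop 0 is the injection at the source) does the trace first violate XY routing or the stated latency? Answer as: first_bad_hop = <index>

  1: Δx=-1 Δy=+0 Δt=1 [ok]
  2: Δx=-1 Δy=+0 Δt=1 [ok]
  3: Δx=-1 Δy=+0 Δt=1 [ok]
  4: Δx=+0 Δy=+1 Δt=1 [BAD: Y-move but x=2≠0]

first_bad_hop = 4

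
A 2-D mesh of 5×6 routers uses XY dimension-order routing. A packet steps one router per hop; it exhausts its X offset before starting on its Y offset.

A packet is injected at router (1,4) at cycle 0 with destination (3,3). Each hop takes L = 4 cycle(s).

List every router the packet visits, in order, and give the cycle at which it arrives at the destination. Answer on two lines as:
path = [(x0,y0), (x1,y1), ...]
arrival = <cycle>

t=0: at (1,4)
t=4: at (2,4) after E
t=8: at (3,4) after E
t=12: at (3,3) after S

path = [(1,4), (2,4), (3,4), (3,3)]
arrival = 12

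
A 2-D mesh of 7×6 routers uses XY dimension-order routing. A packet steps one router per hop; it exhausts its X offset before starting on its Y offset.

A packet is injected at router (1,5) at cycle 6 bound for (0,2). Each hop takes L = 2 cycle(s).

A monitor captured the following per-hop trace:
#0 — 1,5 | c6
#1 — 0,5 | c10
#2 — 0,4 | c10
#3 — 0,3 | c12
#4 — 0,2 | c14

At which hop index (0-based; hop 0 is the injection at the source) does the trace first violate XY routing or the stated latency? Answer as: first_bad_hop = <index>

first_bad_hop = 1

check 1→ d=(-1,0) cyc+4: BAD: Δcyc=4≠L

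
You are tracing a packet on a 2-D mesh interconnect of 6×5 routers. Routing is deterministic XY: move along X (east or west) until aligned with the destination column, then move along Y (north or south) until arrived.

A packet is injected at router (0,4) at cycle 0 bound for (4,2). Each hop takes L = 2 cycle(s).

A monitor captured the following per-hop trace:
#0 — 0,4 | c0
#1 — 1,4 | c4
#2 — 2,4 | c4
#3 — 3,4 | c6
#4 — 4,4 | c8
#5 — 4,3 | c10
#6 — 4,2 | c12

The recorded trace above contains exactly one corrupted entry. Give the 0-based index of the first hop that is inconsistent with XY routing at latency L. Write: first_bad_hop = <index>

hop 1: step (+1,+0), +4 cyc — BAD: Δcyc=4≠L

first_bad_hop = 1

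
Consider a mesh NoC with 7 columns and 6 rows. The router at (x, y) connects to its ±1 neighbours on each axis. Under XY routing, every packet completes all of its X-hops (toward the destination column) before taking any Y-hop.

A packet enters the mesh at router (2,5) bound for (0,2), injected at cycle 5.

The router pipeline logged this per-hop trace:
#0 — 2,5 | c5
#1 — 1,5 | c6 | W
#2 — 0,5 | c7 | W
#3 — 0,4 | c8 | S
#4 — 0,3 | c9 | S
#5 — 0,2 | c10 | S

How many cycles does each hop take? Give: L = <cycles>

L = 1

cyc[1] − cyc[0] = 6 − 5 = 1.
That increment is L by definition: L = 1.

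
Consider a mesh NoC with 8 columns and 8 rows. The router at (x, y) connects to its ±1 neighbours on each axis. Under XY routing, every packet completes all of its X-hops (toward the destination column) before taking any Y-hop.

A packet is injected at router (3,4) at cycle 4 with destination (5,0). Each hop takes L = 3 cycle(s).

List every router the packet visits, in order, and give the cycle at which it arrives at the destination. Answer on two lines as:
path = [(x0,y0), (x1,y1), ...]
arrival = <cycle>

path = [(3,4), (4,4), (5,4), (5,3), (5,2), (5,1), (5,0)]
arrival = 22

  0. router=(3,4) cycle=4 (inject)
  1. router=(4,4) cycle=7 dir=E
  2. router=(5,4) cycle=10 dir=E
  3. router=(5,3) cycle=13 dir=S
  4. router=(5,2) cycle=16 dir=S
  5. router=(5,1) cycle=19 dir=S
  6. router=(5,0) cycle=22 dir=S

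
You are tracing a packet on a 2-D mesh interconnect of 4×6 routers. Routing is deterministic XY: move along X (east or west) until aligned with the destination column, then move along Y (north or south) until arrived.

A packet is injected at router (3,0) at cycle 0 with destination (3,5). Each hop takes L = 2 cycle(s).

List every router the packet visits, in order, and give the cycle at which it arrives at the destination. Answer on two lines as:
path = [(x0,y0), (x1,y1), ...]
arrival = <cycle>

path = [(3,0), (3,1), (3,2), (3,3), (3,4), (3,5)]
arrival = 10

t=0: at (3,0)
t=2: at (3,1) after N
t=4: at (3,2) after N
t=6: at (3,3) after N
t=8: at (3,4) after N
t=10: at (3,5) after N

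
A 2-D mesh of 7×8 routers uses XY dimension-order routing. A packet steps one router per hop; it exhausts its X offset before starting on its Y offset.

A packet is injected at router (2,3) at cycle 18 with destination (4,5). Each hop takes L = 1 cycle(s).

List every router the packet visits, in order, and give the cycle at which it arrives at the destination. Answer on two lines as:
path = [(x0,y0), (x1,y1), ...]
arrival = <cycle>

path = [(2,3), (3,3), (4,3), (4,4), (4,5)]
arrival = 22

hop 0: (2,3) @ cyc 18
hop 1: (3,3) @ cyc 19  [E]
hop 2: (4,3) @ cyc 20  [E]
hop 3: (4,4) @ cyc 21  [N]
hop 4: (4,5) @ cyc 22  [N]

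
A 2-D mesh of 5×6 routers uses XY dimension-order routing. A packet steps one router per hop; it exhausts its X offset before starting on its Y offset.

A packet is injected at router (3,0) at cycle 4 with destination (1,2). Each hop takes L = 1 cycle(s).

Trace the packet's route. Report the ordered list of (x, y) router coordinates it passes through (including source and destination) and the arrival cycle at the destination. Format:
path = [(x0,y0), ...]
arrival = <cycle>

path = [(3,0), (2,0), (1,0), (1,1), (1,2)]
arrival = 8

t=4: at (3,0)
t=5: at (2,0) after W
t=6: at (1,0) after W
t=7: at (1,1) after N
t=8: at (1,2) after N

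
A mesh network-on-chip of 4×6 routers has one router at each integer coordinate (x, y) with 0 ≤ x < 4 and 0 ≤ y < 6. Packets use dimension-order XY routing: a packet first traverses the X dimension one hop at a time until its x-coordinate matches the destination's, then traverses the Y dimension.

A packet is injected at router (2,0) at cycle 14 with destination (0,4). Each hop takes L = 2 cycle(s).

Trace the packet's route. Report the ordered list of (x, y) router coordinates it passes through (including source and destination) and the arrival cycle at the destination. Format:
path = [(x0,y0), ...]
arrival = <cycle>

[0] x=2 y=0 t=14
[1] x=1 y=0 t=16 →W
[2] x=0 y=0 t=18 →W
[3] x=0 y=1 t=20 →N
[4] x=0 y=2 t=22 →N
[5] x=0 y=3 t=24 →N
[6] x=0 y=4 t=26 →N

path = [(2,0), (1,0), (0,0), (0,1), (0,2), (0,3), (0,4)]
arrival = 26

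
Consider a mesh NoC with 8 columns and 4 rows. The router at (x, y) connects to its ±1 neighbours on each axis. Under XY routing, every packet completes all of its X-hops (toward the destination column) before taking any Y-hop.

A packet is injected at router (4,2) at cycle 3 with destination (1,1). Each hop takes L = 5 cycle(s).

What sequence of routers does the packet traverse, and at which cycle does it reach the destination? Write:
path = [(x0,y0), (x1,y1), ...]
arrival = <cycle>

path = [(4,2), (3,2), (2,2), (1,2), (1,1)]
arrival = 23

t=3: at (4,2)
t=8: at (3,2) after W
t=13: at (2,2) after W
t=18: at (1,2) after W
t=23: at (1,1) after S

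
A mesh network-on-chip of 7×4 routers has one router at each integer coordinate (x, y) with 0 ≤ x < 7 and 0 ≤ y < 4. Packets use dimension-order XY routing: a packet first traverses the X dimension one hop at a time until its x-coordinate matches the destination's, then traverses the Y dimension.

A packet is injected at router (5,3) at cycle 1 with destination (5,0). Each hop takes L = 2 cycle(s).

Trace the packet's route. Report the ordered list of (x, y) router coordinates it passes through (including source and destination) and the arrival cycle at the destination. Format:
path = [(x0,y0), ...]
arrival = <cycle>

src (5,3)  cyc=1
S→(5,2)  cyc=3
S→(5,1)  cyc=5
S→(5,0)  cyc=7

path = [(5,3), (5,2), (5,1), (5,0)]
arrival = 7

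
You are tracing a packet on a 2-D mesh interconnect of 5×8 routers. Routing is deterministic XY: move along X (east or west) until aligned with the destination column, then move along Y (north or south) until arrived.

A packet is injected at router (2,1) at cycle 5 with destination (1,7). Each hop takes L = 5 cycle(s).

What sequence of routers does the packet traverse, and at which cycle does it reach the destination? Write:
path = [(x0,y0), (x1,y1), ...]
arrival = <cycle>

#0 — 2,1 | c5
#1 — 1,1 | c10 | W
#2 — 1,2 | c15 | N
#3 — 1,3 | c20 | N
#4 — 1,4 | c25 | N
#5 — 1,5 | c30 | N
#6 — 1,6 | c35 | N
#7 — 1,7 | c40 | N

path = [(2,1), (1,1), (1,2), (1,3), (1,4), (1,5), (1,6), (1,7)]
arrival = 40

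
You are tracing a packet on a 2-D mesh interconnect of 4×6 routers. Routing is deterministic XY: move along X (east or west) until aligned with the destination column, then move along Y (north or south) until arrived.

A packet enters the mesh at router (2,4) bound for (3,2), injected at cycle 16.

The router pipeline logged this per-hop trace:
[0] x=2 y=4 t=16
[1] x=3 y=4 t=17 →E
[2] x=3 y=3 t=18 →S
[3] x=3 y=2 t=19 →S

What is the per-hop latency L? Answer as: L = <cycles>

L = 1

cyc[1] − cyc[0] = 17 − 16 = 1.
Each hop adds L, hence L = 1.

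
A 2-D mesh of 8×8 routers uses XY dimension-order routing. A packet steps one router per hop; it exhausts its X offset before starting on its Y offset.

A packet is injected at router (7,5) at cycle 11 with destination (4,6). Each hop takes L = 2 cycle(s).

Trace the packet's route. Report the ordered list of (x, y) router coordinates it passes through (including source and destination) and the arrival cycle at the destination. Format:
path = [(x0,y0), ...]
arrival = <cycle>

path = [(7,5), (6,5), (5,5), (4,5), (4,6)]
arrival = 19

t=11: at (7,5)
t=13: at (6,5) after W
t=15: at (5,5) after W
t=17: at (4,5) after W
t=19: at (4,6) after N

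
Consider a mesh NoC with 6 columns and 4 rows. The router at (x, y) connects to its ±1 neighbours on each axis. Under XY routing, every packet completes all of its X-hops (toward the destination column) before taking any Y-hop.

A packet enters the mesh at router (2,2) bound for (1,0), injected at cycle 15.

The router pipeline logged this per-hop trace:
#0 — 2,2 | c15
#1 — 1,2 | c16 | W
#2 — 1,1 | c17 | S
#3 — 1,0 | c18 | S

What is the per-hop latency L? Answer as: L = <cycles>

Between hops 0 and 1 the cycle counter advances 16 − 15 = 1.
That increment is L by definition: L = 1.

L = 1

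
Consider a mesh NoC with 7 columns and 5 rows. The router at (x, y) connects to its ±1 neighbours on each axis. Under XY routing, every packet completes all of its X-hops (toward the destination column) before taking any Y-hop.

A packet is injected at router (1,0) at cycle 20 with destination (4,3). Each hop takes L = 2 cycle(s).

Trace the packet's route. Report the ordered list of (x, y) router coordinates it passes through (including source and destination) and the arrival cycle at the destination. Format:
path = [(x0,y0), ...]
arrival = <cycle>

[0] x=1 y=0 t=20
[1] x=2 y=0 t=22 →E
[2] x=3 y=0 t=24 →E
[3] x=4 y=0 t=26 →E
[4] x=4 y=1 t=28 →N
[5] x=4 y=2 t=30 →N
[6] x=4 y=3 t=32 →N

path = [(1,0), (2,0), (3,0), (4,0), (4,1), (4,2), (4,3)]
arrival = 32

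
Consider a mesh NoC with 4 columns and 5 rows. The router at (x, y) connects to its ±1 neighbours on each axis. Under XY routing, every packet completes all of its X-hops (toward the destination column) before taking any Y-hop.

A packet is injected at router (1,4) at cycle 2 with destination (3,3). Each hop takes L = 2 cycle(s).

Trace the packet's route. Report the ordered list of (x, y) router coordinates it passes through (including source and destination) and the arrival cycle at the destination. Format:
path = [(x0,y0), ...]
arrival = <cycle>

path = [(1,4), (2,4), (3,4), (3,3)]
arrival = 8

src (1,4)  cyc=2
E→(2,4)  cyc=4
E→(3,4)  cyc=6
S→(3,3)  cyc=8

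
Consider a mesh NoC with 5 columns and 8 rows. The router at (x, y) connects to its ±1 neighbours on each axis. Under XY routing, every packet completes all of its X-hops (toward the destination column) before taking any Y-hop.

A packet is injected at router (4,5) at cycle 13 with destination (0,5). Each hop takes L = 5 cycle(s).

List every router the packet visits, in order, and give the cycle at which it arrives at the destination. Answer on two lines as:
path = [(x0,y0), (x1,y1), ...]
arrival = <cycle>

path = [(4,5), (3,5), (2,5), (1,5), (0,5)]
arrival = 33

[0] x=4 y=5 t=13
[1] x=3 y=5 t=18 →W
[2] x=2 y=5 t=23 →W
[3] x=1 y=5 t=28 →W
[4] x=0 y=5 t=33 →W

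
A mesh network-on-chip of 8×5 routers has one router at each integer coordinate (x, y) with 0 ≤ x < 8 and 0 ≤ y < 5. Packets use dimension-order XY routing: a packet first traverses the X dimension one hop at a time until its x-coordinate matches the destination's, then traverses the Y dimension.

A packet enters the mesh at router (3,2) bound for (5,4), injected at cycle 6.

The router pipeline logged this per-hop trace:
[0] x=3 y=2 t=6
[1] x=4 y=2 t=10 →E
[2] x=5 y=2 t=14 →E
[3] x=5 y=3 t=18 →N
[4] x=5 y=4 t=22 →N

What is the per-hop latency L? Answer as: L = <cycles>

L = 4

From hop 0 (6) to hop 1 (10): +4 cycles.
That increment is L by definition: L = 4.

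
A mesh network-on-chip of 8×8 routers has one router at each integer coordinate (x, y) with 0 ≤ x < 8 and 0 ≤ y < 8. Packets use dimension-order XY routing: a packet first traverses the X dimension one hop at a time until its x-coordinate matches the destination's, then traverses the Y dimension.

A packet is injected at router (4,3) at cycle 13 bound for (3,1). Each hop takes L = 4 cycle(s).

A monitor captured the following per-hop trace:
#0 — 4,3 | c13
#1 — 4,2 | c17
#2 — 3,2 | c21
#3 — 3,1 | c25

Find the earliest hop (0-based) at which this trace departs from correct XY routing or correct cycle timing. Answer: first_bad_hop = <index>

[1] (+0,-1) / 4c ⇒ BAD: Y-move but x=4≠3

first_bad_hop = 1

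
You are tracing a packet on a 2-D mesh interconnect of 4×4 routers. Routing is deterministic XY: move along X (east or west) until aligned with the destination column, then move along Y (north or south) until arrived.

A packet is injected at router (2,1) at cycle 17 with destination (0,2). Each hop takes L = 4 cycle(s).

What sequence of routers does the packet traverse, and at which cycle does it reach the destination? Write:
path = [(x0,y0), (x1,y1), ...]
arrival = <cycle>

hop 0: (2,1) @ cyc 17
hop 1: (1,1) @ cyc 21  [W]
hop 2: (0,1) @ cyc 25  [W]
hop 3: (0,2) @ cyc 29  [N]

path = [(2,1), (1,1), (0,1), (0,2)]
arrival = 29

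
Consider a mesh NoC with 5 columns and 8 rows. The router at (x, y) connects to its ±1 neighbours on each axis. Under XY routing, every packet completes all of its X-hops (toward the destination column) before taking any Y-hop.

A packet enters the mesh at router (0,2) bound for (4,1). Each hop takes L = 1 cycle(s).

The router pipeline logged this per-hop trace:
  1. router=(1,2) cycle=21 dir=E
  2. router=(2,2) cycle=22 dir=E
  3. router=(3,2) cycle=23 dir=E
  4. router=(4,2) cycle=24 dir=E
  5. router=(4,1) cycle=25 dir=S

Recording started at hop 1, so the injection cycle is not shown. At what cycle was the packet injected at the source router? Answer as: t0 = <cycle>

t0 = 20

cyc[1] = 21 and cyc[k] = t0 + k·L for every k.
t0 = cyc[1] − L = 21 − 1 = 20.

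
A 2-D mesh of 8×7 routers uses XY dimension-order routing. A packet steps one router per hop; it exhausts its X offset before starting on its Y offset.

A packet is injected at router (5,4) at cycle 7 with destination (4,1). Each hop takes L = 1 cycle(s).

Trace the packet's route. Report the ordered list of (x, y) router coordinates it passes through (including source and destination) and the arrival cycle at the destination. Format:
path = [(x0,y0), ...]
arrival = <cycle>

src (5,4)  cyc=7
W→(4,4)  cyc=8
S→(4,3)  cyc=9
S→(4,2)  cyc=10
S→(4,1)  cyc=11

path = [(5,4), (4,4), (4,3), (4,2), (4,1)]
arrival = 11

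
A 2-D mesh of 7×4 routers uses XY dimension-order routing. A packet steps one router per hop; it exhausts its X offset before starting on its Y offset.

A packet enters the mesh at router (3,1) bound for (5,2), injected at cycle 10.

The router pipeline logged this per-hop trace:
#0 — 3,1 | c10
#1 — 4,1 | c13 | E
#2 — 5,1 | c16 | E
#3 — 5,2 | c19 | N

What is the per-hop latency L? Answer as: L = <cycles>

L = 3

Between hops 0 and 1 the cycle counter advances 13 − 10 = 3.
Per-hop latency L = Δcyc = 3.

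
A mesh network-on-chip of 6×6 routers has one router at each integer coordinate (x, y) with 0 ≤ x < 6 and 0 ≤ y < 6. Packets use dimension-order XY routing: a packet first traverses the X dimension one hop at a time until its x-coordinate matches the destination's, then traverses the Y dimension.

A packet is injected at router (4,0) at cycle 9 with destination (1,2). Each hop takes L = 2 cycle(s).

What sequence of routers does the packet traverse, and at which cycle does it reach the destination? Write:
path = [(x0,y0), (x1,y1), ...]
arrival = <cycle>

hop 0: (4,0) @ cyc 9
hop 1: (3,0) @ cyc 11  [W]
hop 2: (2,0) @ cyc 13  [W]
hop 3: (1,0) @ cyc 15  [W]
hop 4: (1,1) @ cyc 17  [N]
hop 5: (1,2) @ cyc 19  [N]

path = [(4,0), (3,0), (2,0), (1,0), (1,1), (1,2)]
arrival = 19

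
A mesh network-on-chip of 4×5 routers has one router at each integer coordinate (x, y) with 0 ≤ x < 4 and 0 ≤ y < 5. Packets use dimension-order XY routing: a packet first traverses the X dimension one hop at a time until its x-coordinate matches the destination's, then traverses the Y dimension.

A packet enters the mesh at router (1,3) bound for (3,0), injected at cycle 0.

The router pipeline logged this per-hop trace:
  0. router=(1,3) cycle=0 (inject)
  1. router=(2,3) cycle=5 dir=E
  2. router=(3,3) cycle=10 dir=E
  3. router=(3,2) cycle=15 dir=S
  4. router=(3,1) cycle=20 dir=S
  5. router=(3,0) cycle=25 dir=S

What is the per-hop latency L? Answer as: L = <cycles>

Between hops 0 and 1 the cycle counter advances 5 − 0 = 5.
Each hop adds L, hence L = 5.

L = 5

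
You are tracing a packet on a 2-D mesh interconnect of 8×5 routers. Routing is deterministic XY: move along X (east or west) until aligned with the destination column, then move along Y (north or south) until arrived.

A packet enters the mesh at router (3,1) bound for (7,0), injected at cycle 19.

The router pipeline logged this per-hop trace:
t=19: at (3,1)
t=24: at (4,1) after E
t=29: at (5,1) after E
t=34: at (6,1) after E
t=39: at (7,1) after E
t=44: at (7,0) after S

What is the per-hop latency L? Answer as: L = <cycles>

L = 5

Δcyc across hop 0→1: 24 − 19 = 5.
One hop costs L cycles, so L = 5.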